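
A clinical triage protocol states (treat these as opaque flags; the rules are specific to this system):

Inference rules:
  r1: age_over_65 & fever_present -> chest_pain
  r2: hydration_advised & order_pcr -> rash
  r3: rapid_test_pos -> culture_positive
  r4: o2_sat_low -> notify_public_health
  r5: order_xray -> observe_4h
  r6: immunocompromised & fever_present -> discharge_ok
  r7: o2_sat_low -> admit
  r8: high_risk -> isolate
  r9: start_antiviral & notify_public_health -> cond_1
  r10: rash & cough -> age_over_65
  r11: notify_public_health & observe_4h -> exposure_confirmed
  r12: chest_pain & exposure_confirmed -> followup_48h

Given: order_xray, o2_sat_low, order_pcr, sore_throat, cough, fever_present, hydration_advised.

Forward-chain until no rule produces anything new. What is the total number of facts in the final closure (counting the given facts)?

[1] r2 [hydration_advised & order_pcr -> rash]; r4 [o2_sat_low -> notify_public_health]; r5 [order_xray -> observe_4h]; r7 [o2_sat_low -> admit]. ⇒ new: rash, notify_public_health, observe_4h, admit.
[2] r10 [rash & cough -> age_over_65]; r11 [notify_public_health & observe_4h -> exposure_confirmed]. ⇒ new: age_over_65, exposure_confirmed.
[3] r1 [age_over_65 & fever_present -> chest_pain]. ⇒ new: chest_pain.
[4] r12 [chest_pain & exposure_confirmed -> followup_48h]. ⇒ new: followup_48h.
Closure: {admit, age_over_65, chest_pain, cough, exposure_confirmed, fever_present, followup_48h, hydration_advised, notify_public_health, o2_sat_low, observe_4h, order_pcr, order_xray, rash, sore_throat} — 15 facts.

15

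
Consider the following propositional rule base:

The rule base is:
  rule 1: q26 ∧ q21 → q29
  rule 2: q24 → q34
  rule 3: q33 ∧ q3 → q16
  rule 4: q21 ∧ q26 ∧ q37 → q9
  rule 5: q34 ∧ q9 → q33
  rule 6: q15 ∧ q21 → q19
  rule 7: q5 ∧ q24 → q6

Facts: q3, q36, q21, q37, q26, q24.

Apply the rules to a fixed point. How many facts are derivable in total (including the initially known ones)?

Round 1: rule 1 [q26 ∧ q21 → q29]; rule 2 [q24 → q34]; rule 4 [q21 ∧ q26 ∧ q37 → q9]. Adds q29, q34, q9.
Round 2: rule 5 [q34 ∧ q9 → q33]. Adds q33.
Round 3: rule 3 [q33 ∧ q3 → q16]. Adds q16.
Closure: {q16, q21, q24, q26, q29, q3, q33, q34, q36, q37, q9} — 11 facts.

11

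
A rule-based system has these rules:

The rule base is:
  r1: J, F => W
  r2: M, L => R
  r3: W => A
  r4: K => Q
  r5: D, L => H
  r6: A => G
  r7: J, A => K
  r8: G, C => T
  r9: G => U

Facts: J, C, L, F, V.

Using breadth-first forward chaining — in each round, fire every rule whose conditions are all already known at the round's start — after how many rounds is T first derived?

Round 1: r1 [J, F => W]. Adds W.
Round 2: r3 [W => A]. Adds A.
Round 3: r6 [A => G]; r7 [J, A => K]. Adds G, K.
Round 4: r4 [K => Q]; r8 [G, C => T]; r9 [G => U]. Adds Q, T, U.
T first appears in round 4.

4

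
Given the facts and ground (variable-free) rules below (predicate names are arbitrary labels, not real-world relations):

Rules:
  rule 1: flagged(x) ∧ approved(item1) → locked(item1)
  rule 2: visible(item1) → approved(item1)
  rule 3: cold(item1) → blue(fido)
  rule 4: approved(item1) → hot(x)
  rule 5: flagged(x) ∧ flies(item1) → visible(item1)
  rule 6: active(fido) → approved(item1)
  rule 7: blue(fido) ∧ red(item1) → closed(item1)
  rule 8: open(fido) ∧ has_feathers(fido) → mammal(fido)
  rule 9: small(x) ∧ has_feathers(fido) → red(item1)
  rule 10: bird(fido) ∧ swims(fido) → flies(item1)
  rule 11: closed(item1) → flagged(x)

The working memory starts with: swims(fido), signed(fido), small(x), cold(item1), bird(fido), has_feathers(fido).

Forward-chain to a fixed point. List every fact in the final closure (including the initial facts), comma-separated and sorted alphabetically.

approved(item1), bird(fido), blue(fido), closed(item1), cold(item1), flagged(x), flies(item1), has_feathers(fido), hot(x), locked(item1), red(item1), signed(fido), small(x), swims(fido), visible(item1)

Round 1: rule 3 [cold(item1) → blue(fido)]; rule 9 [small(x) ∧ has_feathers(fido) → red(item1)]; rule 10 [bird(fido) ∧ swims(fido) → flies(item1)]. New: blue(fido), red(item1), flies(item1).
Round 2: rule 7 [blue(fido) ∧ red(item1) → closed(item1)]. New: closed(item1).
Round 3: rule 11 [closed(item1) → flagged(x)]. New: flagged(x).
Round 4: rule 5 [flagged(x) ∧ flies(item1) → visible(item1)]. New: visible(item1).
Round 5: rule 2 [visible(item1) → approved(item1)]. New: approved(item1).
Round 6: rule 1 [flagged(x) ∧ approved(item1) → locked(item1)]; rule 4 [approved(item1) → hot(x)]. New: locked(item1), hot(x).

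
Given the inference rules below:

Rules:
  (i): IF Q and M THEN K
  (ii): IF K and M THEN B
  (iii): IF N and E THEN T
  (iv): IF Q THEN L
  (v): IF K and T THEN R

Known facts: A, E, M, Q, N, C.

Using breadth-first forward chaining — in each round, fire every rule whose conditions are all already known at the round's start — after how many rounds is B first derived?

2

Round 1 — (i), (iii), (iv), derive K, T, L.
Round 2 — (ii), (v), derive B, R.
B first appears in round 2.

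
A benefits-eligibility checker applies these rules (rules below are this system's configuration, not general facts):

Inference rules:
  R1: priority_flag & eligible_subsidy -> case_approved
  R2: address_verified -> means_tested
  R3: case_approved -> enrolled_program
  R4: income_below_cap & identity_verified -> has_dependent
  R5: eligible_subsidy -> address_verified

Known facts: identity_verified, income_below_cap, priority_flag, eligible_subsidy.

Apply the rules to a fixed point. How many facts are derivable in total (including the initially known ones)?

9

Round 1 — R1, R4, R5, derive case_approved, has_dependent, address_verified.
Round 2 — R2, R3, derive means_tested, enrolled_program.
Closure: {address_verified, case_approved, eligible_subsidy, enrolled_program, has_dependent, identity_verified, income_below_cap, means_tested, priority_flag} — 9 facts.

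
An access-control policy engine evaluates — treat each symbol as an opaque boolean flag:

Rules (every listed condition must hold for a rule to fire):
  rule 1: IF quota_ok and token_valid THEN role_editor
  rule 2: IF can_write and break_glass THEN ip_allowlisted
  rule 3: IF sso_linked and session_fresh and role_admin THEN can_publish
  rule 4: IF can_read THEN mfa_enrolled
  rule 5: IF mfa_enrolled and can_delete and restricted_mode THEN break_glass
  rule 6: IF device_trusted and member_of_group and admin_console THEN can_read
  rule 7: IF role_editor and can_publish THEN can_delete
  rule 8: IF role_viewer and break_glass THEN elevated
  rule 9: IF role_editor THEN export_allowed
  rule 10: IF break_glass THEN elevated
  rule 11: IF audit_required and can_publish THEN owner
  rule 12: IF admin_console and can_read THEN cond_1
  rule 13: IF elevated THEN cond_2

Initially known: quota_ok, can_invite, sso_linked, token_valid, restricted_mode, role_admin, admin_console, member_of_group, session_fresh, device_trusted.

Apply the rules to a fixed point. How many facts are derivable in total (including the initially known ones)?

Round 1: rule 1 [IF quota_ok and token_valid THEN role_editor]; rule 3 [IF sso_linked and session_fresh and role_admin THEN can_publish]; rule 6 [IF device_trusted and member_of_group and admin_console THEN can_read]. Adds role_editor, can_publish, can_read.
Round 2: rule 4 [IF can_read THEN mfa_enrolled]; rule 7 [IF role_editor and can_publish THEN can_delete]; rule 9 [IF role_editor THEN export_allowed]; rule 12 [IF admin_console and can_read THEN cond_1]. Adds mfa_enrolled, can_delete, export_allowed, cond_1.
Round 3: rule 5 [IF mfa_enrolled and can_delete and restricted_mode THEN break_glass]. Adds break_glass.
Round 4: rule 10 [IF break_glass THEN elevated]. Adds elevated.
Round 5: rule 13 [IF elevated THEN cond_2]. Adds cond_2.
Closure: {admin_console, break_glass, can_delete, can_invite, can_publish, can_read, cond_1, cond_2, device_trusted, elevated, export_allowed, member_of_group, mfa_enrolled, quota_ok, restricted_mode, role_admin, role_editor, session_fresh, sso_linked, token_valid} — 20 facts.

20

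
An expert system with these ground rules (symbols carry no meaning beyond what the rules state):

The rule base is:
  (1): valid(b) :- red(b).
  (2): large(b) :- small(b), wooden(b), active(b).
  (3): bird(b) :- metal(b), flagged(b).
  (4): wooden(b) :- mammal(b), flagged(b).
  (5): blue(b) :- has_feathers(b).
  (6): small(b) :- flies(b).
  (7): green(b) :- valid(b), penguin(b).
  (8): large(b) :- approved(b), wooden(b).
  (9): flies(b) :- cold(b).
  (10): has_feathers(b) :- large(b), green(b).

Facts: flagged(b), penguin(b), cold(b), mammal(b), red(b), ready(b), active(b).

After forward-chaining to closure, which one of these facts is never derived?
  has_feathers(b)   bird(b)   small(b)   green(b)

Round 1 fires (1), (4), (9), giving valid(b), wooden(b), flies(b).
Round 2 fires (6), (7), giving small(b), green(b).
Round 3 fires (2), giving large(b).
Round 4 fires (10), giving has_feathers(b).
Round 5 fires (5), giving blue(b).
Derived: small(b) (round 2), has_feathers(b) (round 4), green(b) (round 2). bird(b) never appears in any round.

bird(b)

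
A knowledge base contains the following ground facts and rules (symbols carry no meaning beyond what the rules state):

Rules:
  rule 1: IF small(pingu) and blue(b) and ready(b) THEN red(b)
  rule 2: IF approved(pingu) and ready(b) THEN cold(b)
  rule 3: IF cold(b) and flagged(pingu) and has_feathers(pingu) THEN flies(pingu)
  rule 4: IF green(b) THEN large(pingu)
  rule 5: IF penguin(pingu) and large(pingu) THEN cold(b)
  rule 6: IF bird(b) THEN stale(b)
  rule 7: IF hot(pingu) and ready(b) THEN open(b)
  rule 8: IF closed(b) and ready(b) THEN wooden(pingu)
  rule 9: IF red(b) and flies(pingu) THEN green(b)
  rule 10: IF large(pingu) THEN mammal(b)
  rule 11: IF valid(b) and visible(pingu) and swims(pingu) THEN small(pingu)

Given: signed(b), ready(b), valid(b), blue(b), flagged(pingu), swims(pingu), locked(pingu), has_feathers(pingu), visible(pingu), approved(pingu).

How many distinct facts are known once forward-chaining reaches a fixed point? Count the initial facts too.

17

Round 1: rule 2 [IF approved(pingu) and ready(b) THEN cold(b)]; rule 11 [IF valid(b) and visible(pingu) and swims(pingu) THEN small(pingu)]. Adds cold(b), small(pingu).
Round 2: rule 1 [IF small(pingu) and blue(b) and ready(b) THEN red(b)]; rule 3 [IF cold(b) and flagged(pingu) and has_feathers(pingu) THEN flies(pingu)]. Adds red(b), flies(pingu).
Round 3: rule 9 [IF red(b) and flies(pingu) THEN green(b)]. Adds green(b).
Round 4: rule 4 [IF green(b) THEN large(pingu)]. Adds large(pingu).
Round 5: rule 10 [IF large(pingu) THEN mammal(b)]. Adds mammal(b).
Closure: {approved(pingu), blue(b), cold(b), flagged(pingu), flies(pingu), green(b), has_feathers(pingu), large(pingu), locked(pingu), mammal(b), ready(b), red(b), signed(b), small(pingu), swims(pingu), valid(b), visible(pingu)} — 17 facts.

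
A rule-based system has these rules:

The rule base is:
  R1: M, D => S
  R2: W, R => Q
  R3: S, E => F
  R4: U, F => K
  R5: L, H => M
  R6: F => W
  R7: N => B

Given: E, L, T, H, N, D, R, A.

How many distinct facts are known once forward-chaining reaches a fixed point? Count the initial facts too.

Round 1: R5 [L, H => M]; R7 [N => B]. New: M, B.
Round 2: R1 [M, D => S]. New: S.
Round 3: R3 [S, E => F]. New: F.
Round 4: R6 [F => W]. New: W.
Round 5: R2 [W, R => Q]. New: Q.
Closure: {A, B, D, E, F, H, L, M, N, Q, R, S, T, W} — 14 facts.

14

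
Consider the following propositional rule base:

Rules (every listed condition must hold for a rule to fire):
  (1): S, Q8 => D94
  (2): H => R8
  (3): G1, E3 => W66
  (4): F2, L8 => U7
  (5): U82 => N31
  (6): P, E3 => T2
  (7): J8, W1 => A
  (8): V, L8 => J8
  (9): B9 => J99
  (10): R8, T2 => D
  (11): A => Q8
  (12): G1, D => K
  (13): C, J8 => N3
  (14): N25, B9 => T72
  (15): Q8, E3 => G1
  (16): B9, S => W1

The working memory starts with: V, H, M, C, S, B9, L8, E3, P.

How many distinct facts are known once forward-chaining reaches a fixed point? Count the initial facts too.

Round 1: (2) [H => R8]; (6) [P, E3 => T2]; (8) [V, L8 => J8]; (9) [B9 => J99]; (16) [B9, S => W1]. New: R8, T2, J8, J99, W1.
Round 2: (7) [J8, W1 => A]; (10) [R8, T2 => D]; (13) [C, J8 => N3]. New: A, D, N3.
Round 3: (11) [A => Q8]. New: Q8.
Round 4: (1) [S, Q8 => D94]; (15) [Q8, E3 => G1]. New: D94, G1.
Round 5: (3) [G1, E3 => W66]; (12) [G1, D => K]. New: W66, K.
Closure: {A, B9, C, D, D94, E3, G1, H, J8, J99, K, L8, M, N3, P, Q8, R8, S, T2, V, W1, W66} — 22 facts.

22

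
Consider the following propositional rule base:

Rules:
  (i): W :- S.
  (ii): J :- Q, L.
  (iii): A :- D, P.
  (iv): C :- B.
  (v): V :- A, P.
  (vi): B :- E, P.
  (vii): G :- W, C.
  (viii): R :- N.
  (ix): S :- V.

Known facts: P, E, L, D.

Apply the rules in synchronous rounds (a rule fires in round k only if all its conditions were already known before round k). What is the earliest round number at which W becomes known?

Round 1 fires (iii), (vi), giving A, B.
Round 2 fires (iv), (v), giving C, V.
Round 3 fires (ix), giving S.
Round 4 fires (i), giving W.
W first appears in round 4.

4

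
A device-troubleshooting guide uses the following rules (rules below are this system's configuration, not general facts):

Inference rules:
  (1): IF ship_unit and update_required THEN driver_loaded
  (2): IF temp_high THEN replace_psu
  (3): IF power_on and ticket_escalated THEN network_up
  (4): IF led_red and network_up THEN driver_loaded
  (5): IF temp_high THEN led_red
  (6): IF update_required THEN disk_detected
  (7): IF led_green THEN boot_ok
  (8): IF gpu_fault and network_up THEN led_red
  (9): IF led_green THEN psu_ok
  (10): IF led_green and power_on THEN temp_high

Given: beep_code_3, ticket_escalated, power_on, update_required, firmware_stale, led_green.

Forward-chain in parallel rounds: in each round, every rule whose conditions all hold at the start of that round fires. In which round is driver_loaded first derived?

3

Round 1: (3) [IF power_on and ticket_escalated THEN network_up]; (6) [IF update_required THEN disk_detected]; (7) [IF led_green THEN boot_ok]; (9) [IF led_green THEN psu_ok]; (10) [IF led_green and power_on THEN temp_high]. Adds network_up, disk_detected, boot_ok, psu_ok, temp_high.
Round 2: (2) [IF temp_high THEN replace_psu]; (5) [IF temp_high THEN led_red]. Adds replace_psu, led_red.
Round 3: (4) [IF led_red and network_up THEN driver_loaded]. Adds driver_loaded.
driver_loaded first appears in round 3.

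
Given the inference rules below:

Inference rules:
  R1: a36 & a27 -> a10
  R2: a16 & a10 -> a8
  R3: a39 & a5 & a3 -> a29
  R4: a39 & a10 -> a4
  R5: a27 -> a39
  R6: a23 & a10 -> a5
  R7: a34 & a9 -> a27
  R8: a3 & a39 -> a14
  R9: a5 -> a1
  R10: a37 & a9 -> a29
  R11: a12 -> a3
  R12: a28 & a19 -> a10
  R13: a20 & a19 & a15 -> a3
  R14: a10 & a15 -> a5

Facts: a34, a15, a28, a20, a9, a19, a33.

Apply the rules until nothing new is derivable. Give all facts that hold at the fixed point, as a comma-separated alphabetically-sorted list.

Round 1: R7 [a34 & a9 -> a27]; R12 [a28 & a19 -> a10]; R13 [a20 & a19 & a15 -> a3]. New: a27, a10, a3.
Round 2: R5 [a27 -> a39]; R14 [a10 & a15 -> a5]. New: a39, a5.
Round 3: R3 [a39 & a5 & a3 -> a29]; R4 [a39 & a10 -> a4]; R8 [a3 & a39 -> a14]; R9 [a5 -> a1]. New: a29, a4, a14, a1.

a1, a10, a14, a15, a19, a20, a27, a28, a29, a3, a33, a34, a39, a4, a5, a9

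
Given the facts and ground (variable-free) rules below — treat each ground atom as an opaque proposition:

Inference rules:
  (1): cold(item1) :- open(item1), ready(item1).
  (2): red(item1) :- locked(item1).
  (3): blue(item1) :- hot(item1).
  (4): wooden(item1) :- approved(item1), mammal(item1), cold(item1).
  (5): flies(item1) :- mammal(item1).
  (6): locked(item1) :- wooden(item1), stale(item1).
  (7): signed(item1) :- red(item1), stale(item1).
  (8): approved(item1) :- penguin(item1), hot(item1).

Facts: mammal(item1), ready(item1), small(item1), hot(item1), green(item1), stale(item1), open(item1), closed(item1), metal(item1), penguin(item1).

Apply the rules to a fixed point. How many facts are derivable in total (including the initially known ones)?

18

Round 1: (1) [cold(item1) :- open(item1), ready(item1).]; (3) [blue(item1) :- hot(item1).]; (5) [flies(item1) :- mammal(item1).]; (8) [approved(item1) :- penguin(item1), hot(item1).]. New: cold(item1), blue(item1), flies(item1), approved(item1).
Round 2: (4) [wooden(item1) :- approved(item1), mammal(item1), cold(item1).]. New: wooden(item1).
Round 3: (6) [locked(item1) :- wooden(item1), stale(item1).]. New: locked(item1).
Round 4: (2) [red(item1) :- locked(item1).]. New: red(item1).
Round 5: (7) [signed(item1) :- red(item1), stale(item1).]. New: signed(item1).
Closure: {approved(item1), blue(item1), closed(item1), cold(item1), flies(item1), green(item1), hot(item1), locked(item1), mammal(item1), metal(item1), open(item1), penguin(item1), ready(item1), red(item1), signed(item1), small(item1), stale(item1), wooden(item1)} — 18 facts.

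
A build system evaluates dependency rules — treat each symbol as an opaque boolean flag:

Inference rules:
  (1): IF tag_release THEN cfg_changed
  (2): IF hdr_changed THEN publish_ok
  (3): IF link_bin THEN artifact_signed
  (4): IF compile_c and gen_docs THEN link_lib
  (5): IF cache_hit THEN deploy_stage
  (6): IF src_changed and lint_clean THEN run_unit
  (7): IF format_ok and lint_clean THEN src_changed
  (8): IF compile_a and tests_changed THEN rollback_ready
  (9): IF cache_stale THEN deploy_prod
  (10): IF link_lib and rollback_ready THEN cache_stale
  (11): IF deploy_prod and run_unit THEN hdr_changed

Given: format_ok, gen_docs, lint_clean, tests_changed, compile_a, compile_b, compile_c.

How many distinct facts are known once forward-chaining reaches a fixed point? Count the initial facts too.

15

Round 1 fires (4), (7), (8), giving link_lib, src_changed, rollback_ready.
Round 2 fires (6), (10), giving run_unit, cache_stale.
Round 3 fires (9), giving deploy_prod.
Round 4 fires (11), giving hdr_changed.
Round 5 fires (2), giving publish_ok.
Closure: {cache_stale, compile_a, compile_b, compile_c, deploy_prod, format_ok, gen_docs, hdr_changed, link_lib, lint_clean, publish_ok, rollback_ready, run_unit, src_changed, tests_changed} — 15 facts.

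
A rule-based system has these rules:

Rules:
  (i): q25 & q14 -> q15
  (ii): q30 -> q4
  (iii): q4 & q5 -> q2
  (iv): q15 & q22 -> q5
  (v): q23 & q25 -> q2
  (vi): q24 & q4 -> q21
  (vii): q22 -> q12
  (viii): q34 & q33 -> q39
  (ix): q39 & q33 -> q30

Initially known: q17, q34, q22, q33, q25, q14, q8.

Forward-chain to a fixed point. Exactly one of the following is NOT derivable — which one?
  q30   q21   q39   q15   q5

[1] (i) [q25 & q14 -> q15]; (vii) [q22 -> q12]; (viii) [q34 & q33 -> q39]. ⇒ new: q15, q12, q39.
[2] (iv) [q15 & q22 -> q5]; (ix) [q39 & q33 -> q30]. ⇒ new: q5, q30.
[3] (ii) [q30 -> q4]. ⇒ new: q4.
[4] (iii) [q4 & q5 -> q2]. ⇒ new: q2.
Derived: q30 (round 2), q39 (round 1), q5 (round 2), q15 (round 1). q21 never appears in any round.

q21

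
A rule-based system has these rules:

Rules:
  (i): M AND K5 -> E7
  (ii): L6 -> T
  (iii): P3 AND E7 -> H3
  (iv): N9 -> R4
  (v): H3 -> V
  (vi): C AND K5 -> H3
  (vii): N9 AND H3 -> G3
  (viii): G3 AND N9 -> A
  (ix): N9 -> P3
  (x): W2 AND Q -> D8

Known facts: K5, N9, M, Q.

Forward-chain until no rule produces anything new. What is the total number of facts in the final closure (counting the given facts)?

Round 1 — (i), (iv), (ix), derive E7, R4, P3.
Round 2 — (iii), derive H3.
Round 3 — (v), (vii), derive V, G3.
Round 4 — (viii), derive A.
Closure: {A, E7, G3, H3, K5, M, N9, P3, Q, R4, V} — 11 facts.

11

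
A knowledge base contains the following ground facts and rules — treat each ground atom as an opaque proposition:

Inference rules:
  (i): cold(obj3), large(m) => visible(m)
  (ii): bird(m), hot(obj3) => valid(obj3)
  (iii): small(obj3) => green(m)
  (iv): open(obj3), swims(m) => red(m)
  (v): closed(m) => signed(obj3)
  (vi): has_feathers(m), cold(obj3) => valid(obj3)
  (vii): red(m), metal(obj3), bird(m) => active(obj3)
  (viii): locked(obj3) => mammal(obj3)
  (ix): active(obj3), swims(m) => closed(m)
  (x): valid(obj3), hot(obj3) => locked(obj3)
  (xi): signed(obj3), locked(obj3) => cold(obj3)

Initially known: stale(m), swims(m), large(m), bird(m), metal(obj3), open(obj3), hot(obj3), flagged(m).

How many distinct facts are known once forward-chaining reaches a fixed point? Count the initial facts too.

Round 1: (ii) [bird(m), hot(obj3) => valid(obj3)]; (iv) [open(obj3), swims(m) => red(m)]. Adds valid(obj3), red(m).
Round 2: (vii) [red(m), metal(obj3), bird(m) => active(obj3)]; (x) [valid(obj3), hot(obj3) => locked(obj3)]. Adds active(obj3), locked(obj3).
Round 3: (viii) [locked(obj3) => mammal(obj3)]; (ix) [active(obj3), swims(m) => closed(m)]. Adds mammal(obj3), closed(m).
Round 4: (v) [closed(m) => signed(obj3)]. Adds signed(obj3).
Round 5: (xi) [signed(obj3), locked(obj3) => cold(obj3)]. Adds cold(obj3).
Round 6: (i) [cold(obj3), large(m) => visible(m)]. Adds visible(m).
Closure: {active(obj3), bird(m), closed(m), cold(obj3), flagged(m), hot(obj3), large(m), locked(obj3), mammal(obj3), metal(obj3), open(obj3), red(m), signed(obj3), stale(m), swims(m), valid(obj3), visible(m)} — 17 facts.

17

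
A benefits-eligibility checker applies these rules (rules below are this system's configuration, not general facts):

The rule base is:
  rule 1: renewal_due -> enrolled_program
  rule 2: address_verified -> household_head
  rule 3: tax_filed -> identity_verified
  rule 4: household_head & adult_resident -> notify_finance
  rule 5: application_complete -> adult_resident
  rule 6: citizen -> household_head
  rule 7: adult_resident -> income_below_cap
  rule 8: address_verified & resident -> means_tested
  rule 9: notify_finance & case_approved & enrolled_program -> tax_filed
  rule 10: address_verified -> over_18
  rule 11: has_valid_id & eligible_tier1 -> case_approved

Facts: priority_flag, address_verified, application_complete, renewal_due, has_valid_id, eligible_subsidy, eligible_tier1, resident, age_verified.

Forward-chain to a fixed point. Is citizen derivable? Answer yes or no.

[1] rule 1 [renewal_due -> enrolled_program]; rule 2 [address_verified -> household_head]; rule 5 [application_complete -> adult_resident]; rule 8 [address_verified & resident -> means_tested]; rule 10 [address_verified -> over_18]; rule 11 [has_valid_id & eligible_tier1 -> case_approved]. ⇒ new: enrolled_program, household_head, adult_resident, means_tested, over_18, case_approved.
[2] rule 4 [household_head & adult_resident -> notify_finance]; rule 7 [adult_resident -> income_below_cap]. ⇒ new: notify_finance, income_below_cap.
[3] rule 9 [notify_finance & case_approved & enrolled_program -> tax_filed]. ⇒ new: tax_filed.
[4] rule 3 [tax_filed -> identity_verified]. ⇒ new: identity_verified.
Fixed point reached. No rule has citizen as a consequent, and it is not given.

no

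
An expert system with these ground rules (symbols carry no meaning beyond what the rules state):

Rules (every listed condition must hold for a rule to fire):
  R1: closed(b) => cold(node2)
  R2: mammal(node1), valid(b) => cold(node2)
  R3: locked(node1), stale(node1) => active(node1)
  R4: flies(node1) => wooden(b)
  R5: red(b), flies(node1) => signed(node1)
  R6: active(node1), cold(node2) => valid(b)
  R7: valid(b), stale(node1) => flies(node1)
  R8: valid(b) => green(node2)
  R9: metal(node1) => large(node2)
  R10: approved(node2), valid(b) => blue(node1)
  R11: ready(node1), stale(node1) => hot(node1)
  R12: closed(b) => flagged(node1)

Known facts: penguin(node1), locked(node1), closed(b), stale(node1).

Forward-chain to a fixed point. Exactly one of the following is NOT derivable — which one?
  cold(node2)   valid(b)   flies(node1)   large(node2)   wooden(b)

large(node2)

Round 1 — R1, R3, R12, derive cold(node2), active(node1), flagged(node1).
Round 2 — R6, derive valid(b).
Round 3 — R7, R8, derive flies(node1), green(node2).
Round 4 — R4, derive wooden(b).
Derived: valid(b) (round 2), flies(node1) (round 3), cold(node2) (round 1), wooden(b) (round 4). large(node2) never appears in any round.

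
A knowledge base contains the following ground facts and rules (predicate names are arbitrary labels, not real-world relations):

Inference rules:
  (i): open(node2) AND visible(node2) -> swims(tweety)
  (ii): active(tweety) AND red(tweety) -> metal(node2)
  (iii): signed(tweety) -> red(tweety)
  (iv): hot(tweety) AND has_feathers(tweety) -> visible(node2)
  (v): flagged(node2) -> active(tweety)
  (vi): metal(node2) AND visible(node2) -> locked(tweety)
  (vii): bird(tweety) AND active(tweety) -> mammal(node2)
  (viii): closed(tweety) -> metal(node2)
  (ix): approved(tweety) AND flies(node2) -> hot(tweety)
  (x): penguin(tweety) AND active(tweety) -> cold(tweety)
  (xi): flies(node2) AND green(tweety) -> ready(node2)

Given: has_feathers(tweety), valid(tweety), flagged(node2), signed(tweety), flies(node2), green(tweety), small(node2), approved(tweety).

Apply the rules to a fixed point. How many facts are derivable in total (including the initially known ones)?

Round 1 fires (iii), (v), (ix), (xi), giving red(tweety), active(tweety), hot(tweety), ready(node2).
Round 2 fires (ii), (iv), giving metal(node2), visible(node2).
Round 3 fires (vi), giving locked(tweety).
Closure: {active(tweety), approved(tweety), flagged(node2), flies(node2), green(tweety), has_feathers(tweety), hot(tweety), locked(tweety), metal(node2), ready(node2), red(tweety), signed(tweety), small(node2), valid(tweety), visible(node2)} — 15 facts.

15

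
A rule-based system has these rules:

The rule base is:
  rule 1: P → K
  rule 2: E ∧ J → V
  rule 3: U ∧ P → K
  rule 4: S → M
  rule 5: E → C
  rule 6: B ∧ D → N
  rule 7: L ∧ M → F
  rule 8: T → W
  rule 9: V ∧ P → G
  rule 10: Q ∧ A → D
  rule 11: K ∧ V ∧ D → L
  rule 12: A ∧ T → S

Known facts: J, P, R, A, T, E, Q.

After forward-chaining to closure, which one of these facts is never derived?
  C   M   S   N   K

N

Round 1 — rule 1, rule 2, rule 5, rule 8, rule 10, rule 12, derive K, V, C, W, D, S.
Round 2 — rule 4, rule 9, rule 11, derive M, G, L.
Round 3 — rule 7, derive F.
Derived: C (round 1), M (round 2), K (round 1), S (round 1). N never appears in any round.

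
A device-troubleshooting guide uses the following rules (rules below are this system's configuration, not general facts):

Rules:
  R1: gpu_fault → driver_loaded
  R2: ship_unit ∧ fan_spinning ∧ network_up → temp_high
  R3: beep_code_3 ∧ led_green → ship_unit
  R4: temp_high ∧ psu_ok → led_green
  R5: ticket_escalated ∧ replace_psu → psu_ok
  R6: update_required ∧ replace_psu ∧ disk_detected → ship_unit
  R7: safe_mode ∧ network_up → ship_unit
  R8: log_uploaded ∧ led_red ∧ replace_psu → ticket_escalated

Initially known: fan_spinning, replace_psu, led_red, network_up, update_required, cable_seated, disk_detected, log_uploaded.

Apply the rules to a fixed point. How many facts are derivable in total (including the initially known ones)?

Round 1: R6 [update_required ∧ replace_psu ∧ disk_detected → ship_unit]; R8 [log_uploaded ∧ led_red ∧ replace_psu → ticket_escalated]. New: ship_unit, ticket_escalated.
Round 2: R2 [ship_unit ∧ fan_spinning ∧ network_up → temp_high]; R5 [ticket_escalated ∧ replace_psu → psu_ok]. New: temp_high, psu_ok.
Round 3: R4 [temp_high ∧ psu_ok → led_green]. New: led_green.
Closure: {cable_seated, disk_detected, fan_spinning, led_green, led_red, log_uploaded, network_up, psu_ok, replace_psu, ship_unit, temp_high, ticket_escalated, update_required} — 13 facts.

13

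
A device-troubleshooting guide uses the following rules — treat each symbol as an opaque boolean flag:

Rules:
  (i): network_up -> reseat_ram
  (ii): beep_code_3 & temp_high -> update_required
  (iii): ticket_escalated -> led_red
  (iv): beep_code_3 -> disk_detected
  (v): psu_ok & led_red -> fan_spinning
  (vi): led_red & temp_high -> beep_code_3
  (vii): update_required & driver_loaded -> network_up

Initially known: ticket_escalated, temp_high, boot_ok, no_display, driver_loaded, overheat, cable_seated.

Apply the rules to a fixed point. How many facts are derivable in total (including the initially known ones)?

Round 1: (iii) [ticket_escalated -> led_red]. Adds led_red.
Round 2: (vi) [led_red & temp_high -> beep_code_3]. Adds beep_code_3.
Round 3: (ii) [beep_code_3 & temp_high -> update_required]; (iv) [beep_code_3 -> disk_detected]. Adds update_required, disk_detected.
Round 4: (vii) [update_required & driver_loaded -> network_up]. Adds network_up.
Round 5: (i) [network_up -> reseat_ram]. Adds reseat_ram.
Closure: {beep_code_3, boot_ok, cable_seated, disk_detected, driver_loaded, led_red, network_up, no_display, overheat, reseat_ram, temp_high, ticket_escalated, update_required} — 13 facts.

13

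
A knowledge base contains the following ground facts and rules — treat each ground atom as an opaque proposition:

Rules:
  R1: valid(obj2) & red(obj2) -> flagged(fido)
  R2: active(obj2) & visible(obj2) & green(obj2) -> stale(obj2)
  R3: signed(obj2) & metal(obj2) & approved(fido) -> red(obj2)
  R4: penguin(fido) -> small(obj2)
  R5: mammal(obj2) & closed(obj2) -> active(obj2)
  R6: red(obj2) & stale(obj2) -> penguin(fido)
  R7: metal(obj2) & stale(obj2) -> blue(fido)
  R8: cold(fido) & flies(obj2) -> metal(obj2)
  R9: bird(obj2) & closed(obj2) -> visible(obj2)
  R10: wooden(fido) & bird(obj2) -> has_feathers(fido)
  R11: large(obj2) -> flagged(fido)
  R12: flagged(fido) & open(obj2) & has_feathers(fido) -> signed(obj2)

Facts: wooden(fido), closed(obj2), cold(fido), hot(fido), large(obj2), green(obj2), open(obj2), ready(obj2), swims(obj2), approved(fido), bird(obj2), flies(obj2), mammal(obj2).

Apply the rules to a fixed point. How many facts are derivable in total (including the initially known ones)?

Round 1: R5 [mammal(obj2) & closed(obj2) -> active(obj2)]; R8 [cold(fido) & flies(obj2) -> metal(obj2)]; R9 [bird(obj2) & closed(obj2) -> visible(obj2)]; R10 [wooden(fido) & bird(obj2) -> has_feathers(fido)]; R11 [large(obj2) -> flagged(fido)]. Adds active(obj2), metal(obj2), visible(obj2), has_feathers(fido), flagged(fido).
Round 2: R2 [active(obj2) & visible(obj2) & green(obj2) -> stale(obj2)]; R12 [flagged(fido) & open(obj2) & has_feathers(fido) -> signed(obj2)]. Adds stale(obj2), signed(obj2).
Round 3: R3 [signed(obj2) & metal(obj2) & approved(fido) -> red(obj2)]; R7 [metal(obj2) & stale(obj2) -> blue(fido)]. Adds red(obj2), blue(fido).
Round 4: R6 [red(obj2) & stale(obj2) -> penguin(fido)]. Adds penguin(fido).
Round 5: R4 [penguin(fido) -> small(obj2)]. Adds small(obj2).
Closure: {active(obj2), approved(fido), bird(obj2), blue(fido), closed(obj2), cold(fido), flagged(fido), flies(obj2), green(obj2), has_feathers(fido), hot(fido), large(obj2), mammal(obj2), metal(obj2), open(obj2), penguin(fido), ready(obj2), red(obj2), signed(obj2), small(obj2), stale(obj2), swims(obj2), visible(obj2), wooden(fido)} — 24 facts.

24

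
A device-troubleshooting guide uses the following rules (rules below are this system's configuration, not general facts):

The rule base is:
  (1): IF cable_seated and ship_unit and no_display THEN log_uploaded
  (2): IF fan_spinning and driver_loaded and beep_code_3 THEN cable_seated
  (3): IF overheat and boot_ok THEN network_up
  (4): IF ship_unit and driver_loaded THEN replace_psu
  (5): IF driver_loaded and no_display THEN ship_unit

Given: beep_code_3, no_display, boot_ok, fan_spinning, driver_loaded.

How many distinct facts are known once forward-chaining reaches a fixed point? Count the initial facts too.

9

Round 1 fires (2), (5), giving cable_seated, ship_unit.
Round 2 fires (1), (4), giving log_uploaded, replace_psu.
Closure: {beep_code_3, boot_ok, cable_seated, driver_loaded, fan_spinning, log_uploaded, no_display, replace_psu, ship_unit} — 9 facts.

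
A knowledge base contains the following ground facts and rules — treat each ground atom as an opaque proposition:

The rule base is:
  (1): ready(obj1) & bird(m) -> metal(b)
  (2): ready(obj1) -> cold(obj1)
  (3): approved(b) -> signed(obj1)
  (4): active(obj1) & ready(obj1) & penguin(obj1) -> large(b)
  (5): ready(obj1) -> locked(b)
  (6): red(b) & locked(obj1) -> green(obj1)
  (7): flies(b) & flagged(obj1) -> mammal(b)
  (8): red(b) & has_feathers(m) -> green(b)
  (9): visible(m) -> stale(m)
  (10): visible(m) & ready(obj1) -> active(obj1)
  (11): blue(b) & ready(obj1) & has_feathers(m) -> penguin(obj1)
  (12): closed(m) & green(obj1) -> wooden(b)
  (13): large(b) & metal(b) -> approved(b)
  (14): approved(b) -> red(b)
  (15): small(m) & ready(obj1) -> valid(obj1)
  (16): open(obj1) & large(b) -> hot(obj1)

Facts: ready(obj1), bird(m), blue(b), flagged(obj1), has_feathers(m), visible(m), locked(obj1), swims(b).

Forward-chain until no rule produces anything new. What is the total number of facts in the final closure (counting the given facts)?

Round 1: (1) [ready(obj1) & bird(m) -> metal(b)]; (2) [ready(obj1) -> cold(obj1)]; (5) [ready(obj1) -> locked(b)]; (9) [visible(m) -> stale(m)]; (10) [visible(m) & ready(obj1) -> active(obj1)]; (11) [blue(b) & ready(obj1) & has_feathers(m) -> penguin(obj1)]. New: metal(b), cold(obj1), locked(b), stale(m), active(obj1), penguin(obj1).
Round 2: (4) [active(obj1) & ready(obj1) & penguin(obj1) -> large(b)]. New: large(b).
Round 3: (13) [large(b) & metal(b) -> approved(b)]. New: approved(b).
Round 4: (3) [approved(b) -> signed(obj1)]; (14) [approved(b) -> red(b)]. New: signed(obj1), red(b).
Round 5: (6) [red(b) & locked(obj1) -> green(obj1)]; (8) [red(b) & has_feathers(m) -> green(b)]. New: green(obj1), green(b).
Closure: {active(obj1), approved(b), bird(m), blue(b), cold(obj1), flagged(obj1), green(b), green(obj1), has_feathers(m), large(b), locked(b), locked(obj1), metal(b), penguin(obj1), ready(obj1), red(b), signed(obj1), stale(m), swims(b), visible(m)} — 20 facts.

20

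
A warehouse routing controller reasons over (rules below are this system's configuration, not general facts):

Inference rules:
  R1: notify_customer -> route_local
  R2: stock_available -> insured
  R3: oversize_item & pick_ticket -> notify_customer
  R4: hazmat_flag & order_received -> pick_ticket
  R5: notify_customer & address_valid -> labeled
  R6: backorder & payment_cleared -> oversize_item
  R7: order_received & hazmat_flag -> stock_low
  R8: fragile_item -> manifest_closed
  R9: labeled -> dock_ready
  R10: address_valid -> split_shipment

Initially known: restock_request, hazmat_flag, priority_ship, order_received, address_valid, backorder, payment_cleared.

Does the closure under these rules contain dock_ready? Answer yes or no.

yes

Round 1 fires R4, R6, R7, R10, giving pick_ticket, oversize_item, stock_low, split_shipment.
Round 2 fires R3, giving notify_customer.
Round 3 fires R1, R5, giving route_local, labeled.
Round 4 fires R9, giving dock_ready.
dock_ready appears in round 4, so it is derivable.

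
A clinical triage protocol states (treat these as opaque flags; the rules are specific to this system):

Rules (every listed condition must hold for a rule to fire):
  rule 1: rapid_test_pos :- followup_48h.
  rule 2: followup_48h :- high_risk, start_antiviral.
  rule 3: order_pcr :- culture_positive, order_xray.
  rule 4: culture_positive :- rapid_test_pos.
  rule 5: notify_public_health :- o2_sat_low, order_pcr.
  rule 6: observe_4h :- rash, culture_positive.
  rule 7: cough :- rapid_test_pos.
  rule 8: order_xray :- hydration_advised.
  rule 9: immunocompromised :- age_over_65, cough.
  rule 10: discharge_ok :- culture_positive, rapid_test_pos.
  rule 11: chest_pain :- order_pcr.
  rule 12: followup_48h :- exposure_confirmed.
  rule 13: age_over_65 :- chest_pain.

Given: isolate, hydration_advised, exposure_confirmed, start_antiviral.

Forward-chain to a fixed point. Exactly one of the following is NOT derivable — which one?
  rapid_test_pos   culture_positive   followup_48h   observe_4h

observe_4h

Round 1: rule 8 [order_xray :- hydration_advised.]; rule 12 [followup_48h :- exposure_confirmed.]. New: order_xray, followup_48h.
Round 2: rule 1 [rapid_test_pos :- followup_48h.]. New: rapid_test_pos.
Round 3: rule 4 [culture_positive :- rapid_test_pos.]; rule 7 [cough :- rapid_test_pos.]. New: culture_positive, cough.
Round 4: rule 3 [order_pcr :- culture_positive, order_xray.]; rule 10 [discharge_ok :- culture_positive, rapid_test_pos.]. New: order_pcr, discharge_ok.
Round 5: rule 11 [chest_pain :- order_pcr.]. New: chest_pain.
Round 6: rule 13 [age_over_65 :- chest_pain.]. New: age_over_65.
Round 7: rule 9 [immunocompromised :- age_over_65, cough.]. New: immunocompromised.
Derived: followup_48h (round 1), rapid_test_pos (round 2), culture_positive (round 3). observe_4h never appears in any round.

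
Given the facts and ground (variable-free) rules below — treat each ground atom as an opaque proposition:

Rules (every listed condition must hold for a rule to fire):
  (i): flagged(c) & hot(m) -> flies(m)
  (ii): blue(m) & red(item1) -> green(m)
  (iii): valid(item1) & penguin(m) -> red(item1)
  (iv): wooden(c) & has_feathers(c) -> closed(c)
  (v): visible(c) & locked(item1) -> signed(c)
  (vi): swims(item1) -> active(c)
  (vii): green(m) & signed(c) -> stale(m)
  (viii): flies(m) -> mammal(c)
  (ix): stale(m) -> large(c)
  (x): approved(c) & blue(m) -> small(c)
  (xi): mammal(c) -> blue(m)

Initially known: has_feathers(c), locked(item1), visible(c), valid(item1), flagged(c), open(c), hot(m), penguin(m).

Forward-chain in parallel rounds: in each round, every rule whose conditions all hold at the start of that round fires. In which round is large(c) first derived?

Round 1 — (i), (iii), (v), derive flies(m), red(item1), signed(c).
Round 2 — (viii), derive mammal(c).
Round 3 — (xi), derive blue(m).
Round 4 — (ii), derive green(m).
Round 5 — (vii), derive stale(m).
Round 6 — (ix), derive large(c).
large(c) first appears in round 6.

6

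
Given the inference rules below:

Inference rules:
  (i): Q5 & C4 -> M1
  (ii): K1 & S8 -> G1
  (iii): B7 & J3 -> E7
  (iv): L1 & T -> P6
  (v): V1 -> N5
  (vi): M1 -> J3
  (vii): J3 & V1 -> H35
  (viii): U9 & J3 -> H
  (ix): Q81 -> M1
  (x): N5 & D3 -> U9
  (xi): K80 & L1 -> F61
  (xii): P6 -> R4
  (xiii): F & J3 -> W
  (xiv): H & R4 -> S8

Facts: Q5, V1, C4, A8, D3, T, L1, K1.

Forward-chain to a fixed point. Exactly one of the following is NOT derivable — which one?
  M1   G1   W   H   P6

W

Round 1: (i) [Q5 & C4 -> M1]; (iv) [L1 & T -> P6]; (v) [V1 -> N5]. Adds M1, P6, N5.
Round 2: (vi) [M1 -> J3]; (x) [N5 & D3 -> U9]; (xii) [P6 -> R4]. Adds J3, U9, R4.
Round 3: (vii) [J3 & V1 -> H35]; (viii) [U9 & J3 -> H]. Adds H35, H.
Round 4: (xiv) [H & R4 -> S8]. Adds S8.
Round 5: (ii) [K1 & S8 -> G1]. Adds G1.
Derived: M1 (round 1), G1 (round 5), P6 (round 1), H (round 3). W never appears in any round.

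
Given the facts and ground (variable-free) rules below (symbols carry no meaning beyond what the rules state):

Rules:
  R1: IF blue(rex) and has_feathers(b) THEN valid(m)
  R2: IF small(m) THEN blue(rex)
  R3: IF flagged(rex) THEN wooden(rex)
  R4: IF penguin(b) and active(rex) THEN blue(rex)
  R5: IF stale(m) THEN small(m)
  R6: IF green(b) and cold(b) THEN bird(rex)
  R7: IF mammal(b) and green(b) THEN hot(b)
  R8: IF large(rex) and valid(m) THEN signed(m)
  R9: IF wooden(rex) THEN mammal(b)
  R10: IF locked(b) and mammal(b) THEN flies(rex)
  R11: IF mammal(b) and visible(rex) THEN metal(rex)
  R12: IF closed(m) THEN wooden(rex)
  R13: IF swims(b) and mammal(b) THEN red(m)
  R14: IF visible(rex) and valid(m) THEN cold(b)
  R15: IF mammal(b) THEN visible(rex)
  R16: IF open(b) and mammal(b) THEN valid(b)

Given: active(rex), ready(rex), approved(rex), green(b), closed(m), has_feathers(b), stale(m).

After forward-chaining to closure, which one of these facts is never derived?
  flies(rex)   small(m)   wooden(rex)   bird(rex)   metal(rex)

flies(rex)

Round 1: R5 [IF stale(m) THEN small(m)]; R12 [IF closed(m) THEN wooden(rex)]. Adds small(m), wooden(rex).
Round 2: R2 [IF small(m) THEN blue(rex)]; R9 [IF wooden(rex) THEN mammal(b)]. Adds blue(rex), mammal(b).
Round 3: R1 [IF blue(rex) and has_feathers(b) THEN valid(m)]; R7 [IF mammal(b) and green(b) THEN hot(b)]; R15 [IF mammal(b) THEN visible(rex)]. Adds valid(m), hot(b), visible(rex).
Round 4: R11 [IF mammal(b) and visible(rex) THEN metal(rex)]; R14 [IF visible(rex) and valid(m) THEN cold(b)]. Adds metal(rex), cold(b).
Round 5: R6 [IF green(b) and cold(b) THEN bird(rex)]. Adds bird(rex).
Derived: wooden(rex) (round 1), small(m) (round 1), metal(rex) (round 4), bird(rex) (round 5). flies(rex) never appears in any round.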